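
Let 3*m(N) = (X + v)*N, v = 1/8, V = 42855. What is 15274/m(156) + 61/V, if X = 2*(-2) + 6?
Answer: 1309148021/9470955 ≈ 138.23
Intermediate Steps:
X = 2 (X = -4 + 6 = 2)
v = 1/8 ≈ 0.12500
m(N) = 17*N/24 (m(N) = ((2 + 1/8)*N)/3 = (17*N/8)/3 = 17*N/24)
15274/m(156) + 61/V = 15274/(((17/24)*156)) + 61/42855 = 15274/(221/2) + 61*(1/42855) = 15274*(2/221) + 61/42855 = 30548/221 + 61/42855 = 1309148021/9470955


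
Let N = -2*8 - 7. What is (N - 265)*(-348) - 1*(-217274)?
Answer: 317498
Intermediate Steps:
N = -23 (N = -16 - 7 = -23)
(N - 265)*(-348) - 1*(-217274) = (-23 - 265)*(-348) - 1*(-217274) = -288*(-348) + 217274 = 100224 + 217274 = 317498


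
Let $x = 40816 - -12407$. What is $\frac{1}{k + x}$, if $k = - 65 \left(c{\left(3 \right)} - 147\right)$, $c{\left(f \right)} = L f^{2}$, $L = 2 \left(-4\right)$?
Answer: $\frac{1}{67458} \approx 1.4824 \cdot 10^{-5}$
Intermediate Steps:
$L = -8$
$c{\left(f \right)} = - 8 f^{2}$
$k = 14235$ ($k = - 65 \left(- 8 \cdot 3^{2} - 147\right) = - 65 \left(\left(-8\right) 9 - 147\right) = - 65 \left(-72 - 147\right) = \left(-65\right) \left(-219\right) = 14235$)
$x = 53223$ ($x = 40816 + 12407 = 53223$)
$\frac{1}{k + x} = \frac{1}{14235 + 53223} = \frac{1}{67458}$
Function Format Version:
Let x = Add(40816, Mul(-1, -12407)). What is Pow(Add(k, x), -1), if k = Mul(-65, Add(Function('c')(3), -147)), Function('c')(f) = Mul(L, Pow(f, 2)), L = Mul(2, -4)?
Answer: Rational(1, 67458) ≈ 1.4824e-5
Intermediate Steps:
L = -8
Function('c')(f) = Mul(-8, Pow(f, 2))
k = 14235 (k = Mul(-65, Add(Mul(-8, Pow(3, 2)), -147)) = Mul(-65, Add(Mul(-8, 9), -147)) = Mul(-65, Add(-72, -147)) = Mul(-65, -219) = 14235)
x = 53223 (x = Add(40816, 12407) = 53223)
Pow(Add(k, x), -1) = Pow(Add(14235, 53223), -1) = Pow(67458, -1) = Rational(1, 67458)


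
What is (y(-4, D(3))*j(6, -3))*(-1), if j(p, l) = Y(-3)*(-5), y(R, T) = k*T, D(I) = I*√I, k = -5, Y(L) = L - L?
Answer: 0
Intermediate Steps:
Y(L) = 0
D(I) = I^(3/2)
y(R, T) = -5*T
j(p, l) = 0 (j(p, l) = 0*(-5) = 0)
(y(-4, D(3))*j(6, -3))*(-1) = (-15*√3*0)*(-1) = 0*(-1) = 0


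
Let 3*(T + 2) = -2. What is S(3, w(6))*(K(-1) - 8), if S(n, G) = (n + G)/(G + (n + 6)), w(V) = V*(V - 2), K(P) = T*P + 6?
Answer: 6/11 ≈ 0.54545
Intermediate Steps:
T = -8/3 (T = -2 + (⅓)*(-2) = -2 - ⅔ = -8/3 ≈ -2.6667)
K(P) = 6 - 8*P/3 (K(P) = -8*P/3 + 6 = 6 - 8*P/3)
w(V) = V*(-2 + V)
S(n, G) = (G + n)/(6 + G + n) (S(n, G) = (G + n)/(G + (6 + n)) = (G + n)/(6 + G + n))
S(3, w(6))*(K(-1) - 8) = ((6*(-2 + 6) + 3)/(6 + 6*(-2 + 6) + 3))*((6 - 8/3*(-1)) - 8) = ((6*4 + 3)/(6 + 6*4 + 3))*((6 + 8/3) - 8) = ((24 + 3)/(6 + 24 + 3))*(26/3 - 8) = (27/33)*(⅔) = ((1/33)*27)*(⅔) = (9/11)*(⅔) = 6/11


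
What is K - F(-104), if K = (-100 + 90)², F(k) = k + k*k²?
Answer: 1125068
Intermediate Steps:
F(k) = k + k³
K = 100 (K = (-10)² = 100)
K - F(-104) = 100 - (-104 + (-104)³) = 100 - (-104 - 1124864) = 100 - 1*(-1124968) = 100 + 1124968 = 1125068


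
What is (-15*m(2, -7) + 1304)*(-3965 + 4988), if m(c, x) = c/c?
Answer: 1318647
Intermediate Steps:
m(c, x) = 1
(-15*m(2, -7) + 1304)*(-3965 + 4988) = (-15*1 + 1304)*(-3965 + 4988) = (-15 + 1304)*1023 = 1289*1023 = 1318647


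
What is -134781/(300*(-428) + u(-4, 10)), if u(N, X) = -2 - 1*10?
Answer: 44927/42804 ≈ 1.0496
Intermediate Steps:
u(N, X) = -12 (u(N, X) = -2 - 10 = -12)
-134781/(300*(-428) + u(-4, 10)) = -134781/(300*(-428) - 12) = -134781/(-128400 - 12) = -134781/(-128412) = -134781*(-1/128412) = 44927/42804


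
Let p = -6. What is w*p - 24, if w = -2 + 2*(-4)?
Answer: 36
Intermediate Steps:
w = -10 (w = -2 - 8 = -10)
w*p - 24 = -10*(-6) - 24 = 60 - 24 = 36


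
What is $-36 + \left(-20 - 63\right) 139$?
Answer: $-11573$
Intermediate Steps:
$-36 + \left(-20 - 63\right) 139 = -36 - 11537 = -11573$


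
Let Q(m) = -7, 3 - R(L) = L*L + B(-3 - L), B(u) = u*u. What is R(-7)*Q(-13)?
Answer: 434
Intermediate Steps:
B(u) = u**2
R(L) = 3 - L**2 - (-3 - L)**2 (R(L) = 3 - (L*L + (-3 - L)**2) = 3 - (L**2 + (-3 - L)**2) = 3 + (-L**2 - (-3 - L)**2) = 3 - L**2 - (-3 - L)**2)
R(-7)*Q(-13) = (3 - 1*(-7)**2 - (3 - 7)**2)*(-7) = (3 - 1*49 - 1*(-4)**2)*(-7) = (3 - 49 - 1*16)*(-7) = (3 - 49 - 16)*(-7) = -62*(-7) = 434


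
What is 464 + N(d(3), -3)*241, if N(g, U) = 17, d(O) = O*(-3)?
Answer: 4561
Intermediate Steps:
d(O) = -3*O
464 + N(d(3), -3)*241 = 464 + 17*241 = 464 + 4097 = 4561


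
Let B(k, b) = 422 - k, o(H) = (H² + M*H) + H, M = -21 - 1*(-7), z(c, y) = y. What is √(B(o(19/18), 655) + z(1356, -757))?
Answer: I*√104455/18 ≈ 17.955*I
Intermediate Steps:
M = -14 (M = -21 + 7 = -14)
o(H) = H² - 13*H (o(H) = (H² - 14*H) + H = H² - 13*H)
√(B(o(19/18), 655) + z(1356, -757)) = √((422 - 19/18*(-13 + 19/18)) - 757) = √((422 - 19*(1/18)*(-13 + 19*(1/18))) - 757) = √((422 - 19*(-13 + 19/18)/18) - 757) = √((422 - 19*(-215)/(18*18)) - 757) = √((422 - 1*(-4085/324)) - 757) = √((422 + 4085/324) - 757) = √(140813/324 - 757) = √(-104455/324) = I*√104455/18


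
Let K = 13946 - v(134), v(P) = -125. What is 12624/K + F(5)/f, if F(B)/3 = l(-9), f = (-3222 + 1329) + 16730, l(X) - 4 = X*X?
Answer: 190890393/208771427 ≈ 0.91435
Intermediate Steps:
l(X) = 4 + X**2 (l(X) = 4 + X*X = 4 + X**2)
f = 14837 (f = -1893 + 16730 = 14837)
F(B) = 255 (F(B) = 3*(4 + (-9)**2) = 3*(4 + 81) = 3*85 = 255)
K = 14071 (K = 13946 - 1*(-125) = 13946 + 125 = 14071)
12624/K + F(5)/f = 12624/14071 + 255/14837 = 190890393/208771427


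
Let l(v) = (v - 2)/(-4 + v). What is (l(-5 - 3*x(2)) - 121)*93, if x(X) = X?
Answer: -55862/5 ≈ -11172.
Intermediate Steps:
l(v) = (-2 + v)/(-4 + v)
(l(-5 - 3*x(2)) - 121)*93 = ((-2 + (-5 - 3*2))/(-4 + (-5 - 3*2)) - 121)*93 = ((-2 + (-5 - 6))/(-4 + (-5 - 6)) - 121)*93 = ((-2 - 11)/(-4 - 11) - 121)*93 = (-13/(-15) - 121)*93 = (-1/15*(-13) - 121)*93 = (13/15 - 121)*93 = -1802/15*93 = -55862/5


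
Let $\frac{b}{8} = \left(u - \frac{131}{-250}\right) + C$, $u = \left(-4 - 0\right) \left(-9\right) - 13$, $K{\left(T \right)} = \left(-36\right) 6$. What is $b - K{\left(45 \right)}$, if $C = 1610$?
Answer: $\frac{1660524}{125} \approx 13284.0$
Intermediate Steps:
$K{\left(T \right)} = -216$
$u = 23$ ($u = \left(-4 + 0\right) \left(-9\right) - 13 = \left(-4\right) \left(-9\right) - 13 = 36 - 13 = 23$)
$b = \frac{1633524}{125}$ ($b = 8 \left(\left(23 - \frac{131}{-250}\right) + 1610\right) = 8 \left(\left(23 - - \frac{131}{250}\right) + 1610\right) = 8 \left(\left(23 + \frac{131}{250}\right) + 1610\right) = 8 \left(\frac{5881}{250} + 1610\right) = 8 \cdot \frac{408381}{250} = \frac{1633524}{125} \approx 13068.0$)
$b - K{\left(45 \right)} = \frac{1633524}{125} - -216 = \frac{1633524}{125} + 216 = \frac{1660524}{125}$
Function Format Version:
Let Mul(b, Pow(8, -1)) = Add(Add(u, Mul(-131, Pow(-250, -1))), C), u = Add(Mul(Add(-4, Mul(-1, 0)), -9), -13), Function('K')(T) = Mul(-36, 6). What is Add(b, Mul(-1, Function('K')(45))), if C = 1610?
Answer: Rational(1660524, 125) ≈ 13284.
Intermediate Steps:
Function('K')(T) = -216
u = 23 (u = Add(Mul(Add(-4, 0), -9), -13) = Add(Mul(-4, -9), -13) = Add(36, -13) = 23)
b = Rational(1633524, 125) (b = Mul(8, Add(Add(23, Mul(-131, Pow(-250, -1))), 1610)) = Mul(8, Add(Add(23, Mul(-131, Rational(-1, 250))), 1610)) = Mul(8, Add(Add(23, Rational(131, 250)), 1610)) = Mul(8, Add(Rational(5881, 250), 1610)) = Mul(8, Rational(408381, 250)) = Rational(1633524, 125) ≈ 13068.)
Add(b, Mul(-1, Function('K')(45))) = Add(Rational(1633524, 125), Mul(-1, -216)) = Add(Rational(1633524, 125), 216) = Rational(1660524, 125)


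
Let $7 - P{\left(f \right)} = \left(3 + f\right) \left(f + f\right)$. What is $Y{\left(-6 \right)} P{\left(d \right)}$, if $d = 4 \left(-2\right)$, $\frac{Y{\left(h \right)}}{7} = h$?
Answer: $3066$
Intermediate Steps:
$Y{\left(h \right)} = 7 h$
$d = -8$
$P{\left(f \right)} = 7 - 2 f \left(3 + f\right)$ ($P{\left(f \right)} = 7 - \left(3 + f\right) \left(f + f\right) = 7 - \left(3 + f\right) 2 f = 7 - 2 f \left(3 + f\right)$)
$Y{\left(-6 \right)} P{\left(d \right)} = 7 \left(-6\right) \left(7 - -48 - 2 \left(-8\right)^{2}\right) = - 42 \left(7 + 48 - 128\right) = \left(-42\right) \left(-73\right) = 3066$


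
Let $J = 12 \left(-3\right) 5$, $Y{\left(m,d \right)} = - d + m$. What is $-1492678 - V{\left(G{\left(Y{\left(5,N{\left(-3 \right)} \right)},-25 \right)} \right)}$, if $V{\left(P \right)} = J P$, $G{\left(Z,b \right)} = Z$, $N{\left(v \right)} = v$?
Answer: $-1491238$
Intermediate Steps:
$Y{\left(m,d \right)} = m - d$
$J = -180$ ($J = \left(-36\right) 5 = -180$)
$V{\left(P \right)} = - 180 P$
$-1492678 - V{\left(G{\left(Y{\left(5,N{\left(-3 \right)} \right)},-25 \right)} \right)} = -1492678 - - 180 \left(5 - -3\right) = -1492678 - - 180 \left(5 + 3\right) = -1492678 - \left(-180\right) 8 = -1492678 - -1440 = -1492678 + 1440 = -1491238$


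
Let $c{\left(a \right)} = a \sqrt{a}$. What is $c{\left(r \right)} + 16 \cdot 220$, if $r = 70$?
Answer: $3520 + 70 \sqrt{70} \approx 4105.7$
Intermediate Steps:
$c{\left(a \right)} = a^{\frac{3}{2}}$
$c{\left(r \right)} + 16 \cdot 220 = 70^{\frac{3}{2}} + 16 \cdot 220 = 70 \sqrt{70} + 3520 = 3520 + 70 \sqrt{70}$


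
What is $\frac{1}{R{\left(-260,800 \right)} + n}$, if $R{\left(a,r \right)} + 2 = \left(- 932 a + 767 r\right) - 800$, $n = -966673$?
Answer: $- \frac{1}{111555} \approx -8.9642 \cdot 10^{-6}$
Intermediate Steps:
$R{\left(a,r \right)} = -802 - 932 a + 767 r$ ($R{\left(a,r \right)} = -2 - \left(800 - 767 r + 932 a\right) = -802 - 932 a + 767 r$)
$\frac{1}{R{\left(-260,800 \right)} + n} = \frac{1}{\left(-802 - -242320 + 767 \cdot 800\right) - 966673} = \frac{1}{\left(-802 + 242320 + 613600\right) - 966673} = \frac{1}{855118 - 966673} = \frac{1}{-111555} = - \frac{1}{111555}$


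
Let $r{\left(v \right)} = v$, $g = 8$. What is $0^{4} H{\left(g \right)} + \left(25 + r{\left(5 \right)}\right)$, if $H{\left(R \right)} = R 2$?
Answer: $30$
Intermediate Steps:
$H{\left(R \right)} = 2 R$
$0^{4} H{\left(g \right)} + \left(25 + r{\left(5 \right)}\right) = 0^{4} \cdot 2 \cdot 8 + \left(25 + 5\right) = 0 \cdot 16 + 30 = 0 + 30 = 30$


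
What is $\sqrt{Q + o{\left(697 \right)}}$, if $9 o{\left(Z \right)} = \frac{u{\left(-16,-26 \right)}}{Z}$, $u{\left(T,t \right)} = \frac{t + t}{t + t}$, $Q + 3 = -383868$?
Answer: $\frac{i \sqrt{1678391879054}}{2091} \approx 619.57 i$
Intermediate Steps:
$Q = -383871$ ($Q = -3 - 383868 = -383871$)
$u{\left(T,t \right)} = 1$ ($u{\left(T,t \right)} = \frac{2 t}{2 t} = 2 t \frac{1}{2 t} = 1$)
$o{\left(Z \right)} = \frac{1}{9 Z}$ ($o{\left(Z \right)} = \frac{1 \frac{1}{Z}}{9} = \frac{1}{9 Z}$)
$\sqrt{Q + o{\left(697 \right)}} = \sqrt{-383871 + \frac{1}{9 \cdot 697}} = \sqrt{-383871 + \frac{1}{9} \cdot \frac{1}{697}} = \sqrt{-383871 + \frac{1}{6273}} = \sqrt{- \frac{2408022782}{6273}} = \frac{i \sqrt{1678391879054}}{2091}$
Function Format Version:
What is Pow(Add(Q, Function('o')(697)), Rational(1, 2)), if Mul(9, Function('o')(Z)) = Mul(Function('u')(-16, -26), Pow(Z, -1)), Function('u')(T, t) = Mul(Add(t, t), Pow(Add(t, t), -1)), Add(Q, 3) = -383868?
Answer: Mul(Rational(1, 2091), I, Pow(1678391879054, Rational(1, 2))) ≈ Mul(619.57, I)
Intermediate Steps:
Q = -383871 (Q = Add(-3, -383868) = -383871)
Function('u')(T, t) = 1 (Function('u')(T, t) = Mul(Mul(2, t), Pow(Mul(2, t), -1)) = Mul(Mul(2, t), Mul(Rational(1, 2), Pow(t, -1))) = 1)
Function('o')(Z) = Mul(Rational(1, 9), Pow(Z, -1)) (Function('o')(Z) = Mul(Rational(1, 9), Mul(1, Pow(Z, -1))) = Mul(Rational(1, 9), Pow(Z, -1)))
Pow(Add(Q, Function('o')(697)), Rational(1, 2)) = Pow(Add(-383871, Mul(Rational(1, 9), Pow(697, -1))), Rational(1, 2)) = Pow(Add(-383871, Mul(Rational(1, 9), Rational(1, 697))), Rational(1, 2)) = Pow(Add(-383871, Rational(1, 6273)), Rational(1, 2)) = Pow(Rational(-2408022782, 6273), Rational(1, 2)) = Mul(Rational(1, 2091), I, Pow(1678391879054, Rational(1, 2)))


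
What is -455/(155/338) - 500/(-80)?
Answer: -122257/124 ≈ -985.94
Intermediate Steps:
-455/(155/338) - 500/(-80) = -455/(155*(1/338)) - 500*(-1/80) = -455/155/338 + 25/4 = -455*338/155 + 25/4 = -30758/31 + 25/4 = -122257/124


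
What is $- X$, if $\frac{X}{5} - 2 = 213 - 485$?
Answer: $1350$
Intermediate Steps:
$X = -1350$ ($X = 10 + 5 \left(213 - 485\right) = 10 + 5 \left(-272\right) = 10 - 1360 = -1350$)
$- X = \left(-1\right) \left(-1350\right) = 1350$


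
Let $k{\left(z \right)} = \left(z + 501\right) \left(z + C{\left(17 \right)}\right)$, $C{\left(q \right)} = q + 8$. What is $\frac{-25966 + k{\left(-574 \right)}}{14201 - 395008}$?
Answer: $- \frac{14111}{380807} \approx -0.037055$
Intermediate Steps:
$C{\left(q \right)} = 8 + q$
$k{\left(z \right)} = \left(25 + z\right) \left(501 + z\right)$ ($k{\left(z \right)} = \left(z + 501\right) \left(z + \left(8 + 17\right)\right) = \left(501 + z\right) \left(z + 25\right) = \left(501 + z\right) \left(25 + z\right) = \left(25 + z\right) \left(501 + z\right)$)
$\frac{-25966 + k{\left(-574 \right)}}{14201 - 395008} = \frac{-25966 + \left(12525 + \left(-574\right)^{2} + 526 \left(-574\right)\right)}{14201 - 395008} = \frac{-25966 + \left(12525 + 329476 - 301924\right)}{-380807} = \left(-25966 + 40077\right) \left(- \frac{1}{380807}\right) = 14111 \left(- \frac{1}{380807}\right) = - \frac{14111}{380807}$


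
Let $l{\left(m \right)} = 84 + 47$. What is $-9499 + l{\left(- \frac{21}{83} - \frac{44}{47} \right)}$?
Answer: $-9368$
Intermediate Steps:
$l{\left(m \right)} = 131$
$-9499 + l{\left(- \frac{21}{83} - \frac{44}{47} \right)} = -9499 + 131 = -9368$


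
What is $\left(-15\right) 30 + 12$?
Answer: $-438$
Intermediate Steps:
$\left(-15\right) 30 + 12 = -450 + 12 = -438$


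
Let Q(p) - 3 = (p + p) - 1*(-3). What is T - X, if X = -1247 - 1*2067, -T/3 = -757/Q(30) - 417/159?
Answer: 3913419/1166 ≈ 3356.3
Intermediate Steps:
Q(p) = 6 + 2*p (Q(p) = 3 + ((p + p) - 1*(-3)) = 3 + (2*p + 3) = 3 + (3 + 2*p) = 6 + 2*p)
T = 49295/1166 (T = -3*(-757/(6 + 2*30) - 417/159) = -3*(-757/(6 + 60) - 417*1/159) = -3*(-757/66 - 139/53) = -3*(-49295/3498) = 49295/1166 ≈ 42.277)
X = -3314 (X = -1247 - 2067 = -3314)
T - X = 49295/1166 - 1*(-3314) = 49295/1166 + 3314 = 3913419/1166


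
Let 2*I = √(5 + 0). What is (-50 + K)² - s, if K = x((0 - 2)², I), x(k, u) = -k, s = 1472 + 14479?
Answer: -13035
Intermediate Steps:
s = 15951
I = √5/2 (I = √(5 + 0)/2 = √5/2 ≈ 1.1180)
K = -4 (K = -(0 - 2)² = -1*(-2)² = -1*4 = -4)
(-50 + K)² - s = (-50 - 4)² - 1*15951 = (-54)² - 15951 = 2916 - 15951 = -13035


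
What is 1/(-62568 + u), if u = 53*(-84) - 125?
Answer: -1/67145 ≈ -1.4893e-5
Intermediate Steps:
u = -4577 (u = -4452 - 125 = -4577)
1/(-62568 + u) = 1/(-62568 - 4577) = 1/(-67145) = -1/67145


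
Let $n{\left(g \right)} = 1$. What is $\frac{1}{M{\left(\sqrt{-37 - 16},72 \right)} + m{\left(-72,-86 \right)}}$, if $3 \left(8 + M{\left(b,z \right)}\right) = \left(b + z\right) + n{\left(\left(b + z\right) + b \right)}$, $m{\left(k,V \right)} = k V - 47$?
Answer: $\frac{18484}{113886103} - \frac{i \sqrt{53}}{113886103} \approx 0.0001623 - 6.3925 \cdot 10^{-8} i$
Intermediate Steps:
$m{\left(k,V \right)} = -47 + V k$ ($m{\left(k,V \right)} = V k - 47 = -47 + V k$)
$M{\left(b,z \right)} = - \frac{23}{3} + \frac{b}{3} + \frac{z}{3}$ ($M{\left(b,z \right)} = -8 + \frac{\left(b + z\right) + 1}{3} = -8 + \frac{1 + b + z}{3} = -8 + \left(\frac{1}{3} + \frac{b}{3} + \frac{z}{3}\right) = - \frac{23}{3} + \frac{b}{3} + \frac{z}{3}$)
$\frac{1}{M{\left(\sqrt{-37 - 16},72 \right)} + m{\left(-72,-86 \right)}} = \frac{1}{\left(- \frac{23}{3} + \frac{\sqrt{-37 - 16}}{3} + \frac{1}{3} \cdot 72\right) - -6145} = \frac{1}{\left(- \frac{23}{3} + \frac{\sqrt{-53}}{3} + 24\right) + \left(-47 + 6192\right)} = \frac{1}{\left(- \frac{23}{3} + \frac{i \sqrt{53}}{3} + 24\right) + 6145} = \frac{1}{\left(\frac{49}{3} + \frac{i \sqrt{53}}{3}\right) + 6145} = \frac{1}{\frac{18484}{3} + \frac{i \sqrt{53}}{3}}$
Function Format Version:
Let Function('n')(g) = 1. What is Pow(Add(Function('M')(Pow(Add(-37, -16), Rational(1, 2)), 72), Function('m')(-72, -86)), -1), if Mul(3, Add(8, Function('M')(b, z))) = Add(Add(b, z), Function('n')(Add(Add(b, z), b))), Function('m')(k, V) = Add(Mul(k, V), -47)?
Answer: Add(Rational(18484, 113886103), Mul(Rational(-1, 113886103), I, Pow(53, Rational(1, 2)))) ≈ Add(0.00016230, Mul(-6.3925e-8, I))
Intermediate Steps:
Function('m')(k, V) = Add(-47, Mul(V, k)) (Function('m')(k, V) = Add(Mul(V, k), -47) = Add(-47, Mul(V, k)))
Function('M')(b, z) = Add(Rational(-23, 3), Mul(Rational(1, 3), b), Mul(Rational(1, 3), z)) (Function('M')(b, z) = Add(-8, Mul(Rational(1, 3), Add(Add(b, z), 1))) = Add(-8, Mul(Rational(1, 3), Add(1, b, z))) = Add(-8, Add(Rational(1, 3), Mul(Rational(1, 3), b), Mul(Rational(1, 3), z))) = Add(Rational(-23, 3), Mul(Rational(1, 3), b), Mul(Rational(1, 3), z)))
Pow(Add(Function('M')(Pow(Add(-37, -16), Rational(1, 2)), 72), Function('m')(-72, -86)), -1) = Pow(Add(Add(Rational(-23, 3), Mul(Rational(1, 3), Pow(Add(-37, -16), Rational(1, 2))), Mul(Rational(1, 3), 72)), Add(-47, Mul(-86, -72))), -1) = Pow(Add(Add(Rational(-23, 3), Mul(Rational(1, 3), Pow(-53, Rational(1, 2))), 24), Add(-47, 6192)), -1) = Pow(Add(Add(Rational(-23, 3), Mul(Rational(1, 3), Mul(I, Pow(53, Rational(1, 2)))), 24), 6145), -1) = Pow(Add(Add(Rational(-23, 3), Mul(Rational(1, 3), I, Pow(53, Rational(1, 2))), 24), 6145), -1) = Pow(Add(Add(Rational(49, 3), Mul(Rational(1, 3), I, Pow(53, Rational(1, 2)))), 6145), -1) = Pow(Add(Rational(18484, 3), Mul(Rational(1, 3), I, Pow(53, Rational(1, 2)))), -1)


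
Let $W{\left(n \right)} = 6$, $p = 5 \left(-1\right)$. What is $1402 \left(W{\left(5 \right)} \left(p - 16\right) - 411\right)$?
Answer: $-752874$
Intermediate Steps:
$p = -5$
$1402 \left(W{\left(5 \right)} \left(p - 16\right) - 411\right) = 1402 \left(6 \left(-5 - 16\right) - 411\right) = 1402 \left(6 \left(-21\right) - 411\right) = 1402 \left(-126 - 411\right) = 1402 \left(-537\right) = -752874$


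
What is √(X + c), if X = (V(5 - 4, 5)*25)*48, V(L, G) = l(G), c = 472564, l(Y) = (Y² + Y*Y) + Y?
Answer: 2*√134641 ≈ 733.87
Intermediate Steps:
l(Y) = Y + 2*Y² (l(Y) = (Y² + Y²) + Y = 2*Y² + Y = Y + 2*Y²)
V(L, G) = G*(1 + 2*G)
X = 66000 (X = ((5*(1 + 2*5))*25)*48 = ((5*(1 + 10))*25)*48 = ((5*11)*25)*48 = (55*25)*48 = 1375*48 = 66000)
√(X + c) = √(66000 + 472564) = √538564 = 2*√134641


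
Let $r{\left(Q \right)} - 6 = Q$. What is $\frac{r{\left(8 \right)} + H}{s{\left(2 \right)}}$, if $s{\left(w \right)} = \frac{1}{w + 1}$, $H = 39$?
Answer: $159$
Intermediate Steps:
$r{\left(Q \right)} = 6 + Q$
$s{\left(w \right)} = \frac{1}{1 + w}$
$\frac{r{\left(8 \right)} + H}{s{\left(2 \right)}} = \frac{\left(6 + 8\right) + 39}{\frac{1}{1 + 2}} = \frac{14 + 39}{\frac{1}{3}} = 53 \frac{1}{\frac{1}{3}} = 53 \cdot 3 = 159$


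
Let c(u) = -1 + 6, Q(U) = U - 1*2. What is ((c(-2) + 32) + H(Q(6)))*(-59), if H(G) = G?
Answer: -2419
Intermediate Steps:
Q(U) = -2 + U (Q(U) = U - 2 = -2 + U)
c(u) = 5
((c(-2) + 32) + H(Q(6)))*(-59) = ((5 + 32) + (-2 + 6))*(-59) = (37 + 4)*(-59) = 41*(-59) = -2419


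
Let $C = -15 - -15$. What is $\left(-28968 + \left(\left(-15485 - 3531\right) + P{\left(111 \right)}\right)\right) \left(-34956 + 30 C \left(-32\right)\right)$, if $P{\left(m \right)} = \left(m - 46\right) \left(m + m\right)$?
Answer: $1172913624$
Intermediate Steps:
$C = 0$ ($C = -15 + 15 = 0$)
$P{\left(m \right)} = 2 m \left(-46 + m\right)$ ($P{\left(m \right)} = \left(-46 + m\right) 2 m = 2 m \left(-46 + m\right)$)
$\left(-28968 + \left(\left(-15485 - 3531\right) + P{\left(111 \right)}\right)\right) \left(-34956 + 30 C \left(-32\right)\right) = \left(-28968 + \left(\left(-15485 - 3531\right) + 2 \cdot 111 \left(-46 + 111\right)\right)\right) \left(-34956 + 30 \cdot 0 \left(-32\right)\right) = \left(-28968 - \left(19016 - 14430\right)\right) \left(-34956 + 0 \left(-32\right)\right) = \left(-28968 + \left(-19016 + 14430\right)\right) \left(-34956 + 0\right) = \left(-28968 - 4586\right) \left(-34956\right) = \left(-33554\right) \left(-34956\right) = 1172913624$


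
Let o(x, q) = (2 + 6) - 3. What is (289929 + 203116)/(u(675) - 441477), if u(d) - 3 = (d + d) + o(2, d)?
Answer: -493045/440119 ≈ -1.1203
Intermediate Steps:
o(x, q) = 5 (o(x, q) = 8 - 3 = 5)
u(d) = 8 + 2*d (u(d) = 3 + ((d + d) + 5) = 3 + (2*d + 5) = 3 + (5 + 2*d) = 8 + 2*d)
(289929 + 203116)/(u(675) - 441477) = (289929 + 203116)/((8 + 2*675) - 441477) = 493045/((8 + 1350) - 441477) = 493045/(1358 - 441477) = 493045/(-440119) = 493045*(-1/440119) = -493045/440119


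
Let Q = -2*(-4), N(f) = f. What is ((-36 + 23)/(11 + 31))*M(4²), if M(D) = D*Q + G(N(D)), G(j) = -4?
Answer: -806/21 ≈ -38.381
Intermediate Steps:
Q = 8
M(D) = -4 + 8*D (M(D) = D*8 - 4 = 8*D - 4 = -4 + 8*D)
((-36 + 23)/(11 + 31))*M(4²) = ((-36 + 23)/(11 + 31))*(-4 + 8*4²) = (-13/42)*(-4 + 8*16) = (-13*1/42)*(-4 + 128) = -13/42*124 = -806/21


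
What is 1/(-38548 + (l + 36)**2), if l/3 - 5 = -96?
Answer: 1/17621 ≈ 5.6750e-5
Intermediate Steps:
l = -273 (l = 15 + 3*(-96) = 15 - 288 = -273)
1/(-38548 + (l + 36)**2) = 1/(-38548 + (-273 + 36)**2) = 1/(-38548 + (-237)**2) = 1/(-38548 + 56169) = 1/17621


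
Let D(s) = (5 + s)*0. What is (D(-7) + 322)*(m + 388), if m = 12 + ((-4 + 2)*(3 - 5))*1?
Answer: 130088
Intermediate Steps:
D(s) = 0
m = 16 (m = 12 - 2*(-2)*1 = 12 + 4*1 = 12 + 4 = 16)
(D(-7) + 322)*(m + 388) = (0 + 322)*(16 + 388) = 322*404 = 130088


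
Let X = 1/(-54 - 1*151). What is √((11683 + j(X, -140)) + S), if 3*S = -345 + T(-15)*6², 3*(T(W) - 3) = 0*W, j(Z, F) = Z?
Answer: √487657895/205 ≈ 107.72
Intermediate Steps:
X = -1/205 (X = 1/(-54 - 151) = 1/(-205) = -1/205 ≈ -0.0048781)
T(W) = 3 (T(W) = 3 + (0*W)/3 = 3 + (⅓)*0 = 3 + 0 = 3)
S = -79 (S = (-345 + 3*6²)/3 = (-345 + 3*36)/3 = (-345 + 108)/3 = (⅓)*(-237) = -79)
√((11683 + j(X, -140)) + S) = √((11683 - 1/205) - 79) = √(2395014/205 - 79) = √(2378819/205) = √487657895/205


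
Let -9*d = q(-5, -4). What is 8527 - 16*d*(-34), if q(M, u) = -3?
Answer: 26125/3 ≈ 8708.3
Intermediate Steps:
d = ⅓ (d = -⅑*(-3) = ⅓ ≈ 0.33333)
8527 - 16*d*(-34) = 8527 - 16*(⅓)*(-34) = 8527 - 16*(-34)/3 = 8527 - 1*(-544/3) = 8527 + 544/3 = 26125/3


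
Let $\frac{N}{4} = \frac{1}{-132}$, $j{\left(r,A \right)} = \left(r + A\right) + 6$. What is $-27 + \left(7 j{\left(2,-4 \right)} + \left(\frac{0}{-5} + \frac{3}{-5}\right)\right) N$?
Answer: $- \frac{4592}{165} \approx -27.83$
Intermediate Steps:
$j{\left(r,A \right)} = 6 + A + r$ ($j{\left(r,A \right)} = \left(A + r\right) + 6 = 6 + A + r$)
$N = - \frac{1}{33}$ ($N = \frac{4}{-132} = 4 \left(- \frac{1}{132}\right) = - \frac{1}{33} \approx -0.030303$)
$-27 + \left(7 j{\left(2,-4 \right)} + \left(\frac{0}{-5} + \frac{3}{-5}\right)\right) N = -27 + \left(7 \left(6 - 4 + 2\right) + \left(\frac{0}{-5} + \frac{3}{-5}\right)\right) \left(- \frac{1}{33}\right) = -27 + \left(7 \cdot 4 + \left(0 \left(- \frac{1}{5}\right) + 3 \left(- \frac{1}{5}\right)\right)\right) \left(- \frac{1}{33}\right) = -27 + \left(28 + \left(0 - \frac{3}{5}\right)\right) \left(- \frac{1}{33}\right) = -27 + \left(28 - \frac{3}{5}\right) \left(- \frac{1}{33}\right) = -27 + \frac{137}{5} \left(- \frac{1}{33}\right) = -27 - \frac{137}{165} = - \frac{4592}{165}$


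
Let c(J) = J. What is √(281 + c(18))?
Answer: √299 ≈ 17.292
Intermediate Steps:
√(281 + c(18)) = √(281 + 18) = √299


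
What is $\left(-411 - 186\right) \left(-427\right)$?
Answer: $254919$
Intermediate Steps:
$\left(-411 - 186\right) \left(-427\right) = \left(-597\right) \left(-427\right) = 254919$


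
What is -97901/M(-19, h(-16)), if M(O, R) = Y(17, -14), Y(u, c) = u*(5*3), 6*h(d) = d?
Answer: -97901/255 ≈ -383.93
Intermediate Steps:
h(d) = d/6
Y(u, c) = 15*u (Y(u, c) = u*15 = 15*u)
M(O, R) = 255 (M(O, R) = 15*17 = 255)
-97901/M(-19, h(-16)) = -97901/255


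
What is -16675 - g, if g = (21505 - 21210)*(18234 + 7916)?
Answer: -7730925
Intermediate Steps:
g = 7714250 (g = 295*26150 = 7714250)
-16675 - g = -16675 - 1*7714250 = -16675 - 7714250 = -7730925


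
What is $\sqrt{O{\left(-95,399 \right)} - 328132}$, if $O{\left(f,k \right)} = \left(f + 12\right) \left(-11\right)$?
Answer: $i \sqrt{327219} \approx 572.03 i$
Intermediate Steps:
$O{\left(f,k \right)} = -132 - 11 f$ ($O{\left(f,k \right)} = \left(12 + f\right) \left(-11\right) = -132 - 11 f$)
$\sqrt{O{\left(-95,399 \right)} - 328132} = \sqrt{\left(-132 - -1045\right) - 328132} = \sqrt{\left(-132 + 1045\right) - 328132} = \sqrt{913 - 328132} = \sqrt{-327219} = i \sqrt{327219}$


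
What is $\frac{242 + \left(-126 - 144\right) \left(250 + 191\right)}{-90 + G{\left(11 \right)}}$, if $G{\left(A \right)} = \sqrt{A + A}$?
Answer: $\frac{5347260}{4039} + \frac{59414 \sqrt{22}}{4039} \approx 1392.9$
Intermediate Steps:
$G{\left(A \right)} = \sqrt{2} \sqrt{A}$ ($G{\left(A \right)} = \sqrt{2 A} = \sqrt{2} \sqrt{A}$)
$\frac{242 + \left(-126 - 144\right) \left(250 + 191\right)}{-90 + G{\left(11 \right)}} = \frac{242 + \left(-126 - 144\right) \left(250 + 191\right)}{-90 + \sqrt{2} \sqrt{11}} = \frac{242 - 119070}{-90 + \sqrt{22}} = - \frac{118828}{-90 + \sqrt{22}}$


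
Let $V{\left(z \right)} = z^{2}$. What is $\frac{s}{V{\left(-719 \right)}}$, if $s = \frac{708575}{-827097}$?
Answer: $- \frac{708575}{427576892217} \approx -1.6572 \cdot 10^{-6}$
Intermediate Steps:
$s = - \frac{708575}{827097}$ ($s = 708575 \left(- \frac{1}{827097}\right) = - \frac{708575}{827097} \approx -0.8567$)
$\frac{s}{V{\left(-719 \right)}} = - \frac{708575}{827097 \left(-719\right)^{2}} = - \frac{708575}{827097 \cdot 516961} = \left(- \frac{708575}{827097}\right) \frac{1}{516961} = - \frac{708575}{427576892217}$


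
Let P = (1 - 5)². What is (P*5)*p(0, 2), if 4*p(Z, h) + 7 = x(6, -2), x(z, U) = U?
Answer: -180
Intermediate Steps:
P = 16 (P = (-4)² = 16)
p(Z, h) = -9/4 (p(Z, h) = -7/4 + (¼)*(-2) = -7/4 - ½ = -9/4)
(P*5)*p(0, 2) = (16*5)*(-9/4) = 80*(-9/4) = -180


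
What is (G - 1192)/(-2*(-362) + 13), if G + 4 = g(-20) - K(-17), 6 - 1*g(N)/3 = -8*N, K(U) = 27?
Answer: -1685/737 ≈ -2.2863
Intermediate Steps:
g(N) = 18 + 24*N (g(N) = 18 - (-24)*N = 18 + 24*N)
G = -493 (G = -4 + ((18 + 24*(-20)) - 1*27) = -4 + ((18 - 480) - 27) = -4 + (-462 - 27) = -4 - 489 = -493)
(G - 1192)/(-2*(-362) + 13) = (-493 - 1192)/(-2*(-362) + 13) = -1685/(724 + 13) = -1685/737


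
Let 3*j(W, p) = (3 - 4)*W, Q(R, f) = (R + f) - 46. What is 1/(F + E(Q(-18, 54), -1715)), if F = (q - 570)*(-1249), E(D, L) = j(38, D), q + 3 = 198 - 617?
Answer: 3/3716986 ≈ 8.0711e-7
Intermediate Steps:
Q(R, f) = -46 + R + f
j(W, p) = -W/3 (j(W, p) = ((3 - 4)*W)/3 = (-W)/3 = -W/3)
q = -422 (q = -3 + (198 - 617) = -3 - 419 = -422)
E(D, L) = -38/3 (E(D, L) = -⅓*38 = -38/3)
F = 1239008 (F = (-422 - 570)*(-1249) = -992*(-1249) = 1239008)
1/(F + E(Q(-18, 54), -1715)) = 1/(1239008 - 38/3) = 1/(3716986/3) = 3/3716986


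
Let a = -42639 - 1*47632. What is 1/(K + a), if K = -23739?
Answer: -1/114010 ≈ -8.7712e-6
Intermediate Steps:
a = -90271 (a = -42639 - 47632 = -90271)
1/(K + a) = 1/(-23739 - 90271) = 1/(-114010) = -1/114010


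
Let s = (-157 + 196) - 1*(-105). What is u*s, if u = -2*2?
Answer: -576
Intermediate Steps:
u = -4
s = 144 (s = 39 + 105 = 144)
u*s = -4*144 = -576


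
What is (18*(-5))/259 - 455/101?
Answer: -126935/26159 ≈ -4.8524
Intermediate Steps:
(18*(-5))/259 - 455/101 = -90*1/259 - 455*1/101 = -90/259 - 455/101 = -126935/26159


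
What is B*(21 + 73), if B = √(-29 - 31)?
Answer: 188*I*√15 ≈ 728.12*I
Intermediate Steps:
B = 2*I*√15 (B = √(-60) = 2*I*√15 ≈ 7.746*I)
B*(21 + 73) = (2*I*√15)*(21 + 73) = (2*I*√15)*94 = 188*I*√15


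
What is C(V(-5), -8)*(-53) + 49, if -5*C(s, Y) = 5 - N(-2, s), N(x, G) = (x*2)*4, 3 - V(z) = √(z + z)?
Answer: 1358/5 ≈ 271.60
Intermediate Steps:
V(z) = 3 - √2*√z (V(z) = 3 - √(z + z) = 3 - √(2*z) = 3 - √2*√z)
N(x, G) = 8*x (N(x, G) = (2*x)*4 = 8*x)
C(s, Y) = -21/5 (C(s, Y) = -(5 - 8*(-2))/5 = -(5 - 1*(-16))/5 = -(5 + 16)/5 = -⅕*21 = -21/5)
C(V(-5), -8)*(-53) + 49 = -21/5*(-53) + 49 = 1113/5 + 49 = 1358/5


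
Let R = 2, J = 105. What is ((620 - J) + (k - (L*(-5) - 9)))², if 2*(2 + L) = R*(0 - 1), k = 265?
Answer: 599076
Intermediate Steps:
L = -3 (L = -2 + (2*(0 - 1))/2 = -2 + (2*(-1))/2 = -2 + (½)*(-2) = -2 - 1 = -3)
((620 - J) + (k - (L*(-5) - 9)))² = ((620 - 1*105) + (265 - (-3*(-5) - 9)))² = ((620 - 105) + (265 - (15 - 9)))² = (515 + (265 - 1*6))² = (515 + (265 - 6))² = (515 + 259)² = 774² = 599076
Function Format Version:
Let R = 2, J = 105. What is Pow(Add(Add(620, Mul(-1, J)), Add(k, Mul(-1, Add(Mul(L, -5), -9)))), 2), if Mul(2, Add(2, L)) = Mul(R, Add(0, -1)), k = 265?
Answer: 599076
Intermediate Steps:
L = -3 (L = Add(-2, Mul(Rational(1, 2), Mul(2, Add(0, -1)))) = Add(-2, Mul(Rational(1, 2), Mul(2, -1))) = Add(-2, Mul(Rational(1, 2), -2)) = Add(-2, -1) = -3)
Pow(Add(Add(620, Mul(-1, J)), Add(k, Mul(-1, Add(Mul(L, -5), -9)))), 2) = Pow(Add(Add(620, Mul(-1, 105)), Add(265, Mul(-1, Add(Mul(-3, -5), -9)))), 2) = Pow(Add(Add(620, -105), Add(265, Mul(-1, Add(15, -9)))), 2) = Pow(Add(515, Add(265, Mul(-1, 6))), 2) = Pow(Add(515, Add(265, -6)), 2) = Pow(Add(515, 259), 2) = Pow(774, 2) = 599076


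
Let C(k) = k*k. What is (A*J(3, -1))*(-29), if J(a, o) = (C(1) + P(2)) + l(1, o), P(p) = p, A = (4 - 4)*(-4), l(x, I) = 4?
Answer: 0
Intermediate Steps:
A = 0 (A = 0*(-4) = 0)
C(k) = k**2
J(a, o) = 7 (J(a, o) = (1**2 + 2) + 4 = (1 + 2) + 4 = 3 + 4 = 7)
(A*J(3, -1))*(-29) = (0*7)*(-29) = 0*(-29) = 0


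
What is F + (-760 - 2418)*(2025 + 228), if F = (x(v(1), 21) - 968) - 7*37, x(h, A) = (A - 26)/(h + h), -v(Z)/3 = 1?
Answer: -42967561/6 ≈ -7.1613e+6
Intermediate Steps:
v(Z) = -3 (v(Z) = -3*1 = -3)
x(h, A) = (-26 + A)/(2*h) (x(h, A) = (-26 + A)/((2*h)) = (-26 + A)*(1/(2*h)) = (-26 + A)/(2*h))
F = -7357/6 (F = ((½)*(-26 + 21)/(-3) - 968) - 7*37 = ((½)*(-⅓)*(-5) - 968) - 259 = (⅚ - 968) - 259 = -5803/6 - 259 = -7357/6 ≈ -1226.2)
F + (-760 - 2418)*(2025 + 228) = -7357/6 + (-760 - 2418)*(2025 + 228) = -7357/6 - 3178*2253 = -7357/6 - 7160034 = -42967561/6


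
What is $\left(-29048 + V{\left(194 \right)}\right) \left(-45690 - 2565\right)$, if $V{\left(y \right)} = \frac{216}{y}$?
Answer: $\frac{135960778740}{97} \approx 1.4017 \cdot 10^{9}$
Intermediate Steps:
$\left(-29048 + V{\left(194 \right)}\right) \left(-45690 - 2565\right) = \left(-29048 + \frac{216}{194}\right) \left(-45690 - 2565\right) = \left(-29048 + 216 \cdot \frac{1}{194}\right) \left(-48255\right) = \left(-29048 + \frac{108}{97}\right) \left(-48255\right) = \left(- \frac{2817548}{97}\right) \left(-48255\right) = \frac{135960778740}{97}$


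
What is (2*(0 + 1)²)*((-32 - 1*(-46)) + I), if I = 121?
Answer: 270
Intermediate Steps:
(2*(0 + 1)²)*((-32 - 1*(-46)) + I) = (2*(0 + 1)²)*((-32 - 1*(-46)) + 121) = (2*1²)*((-32 + 46) + 121) = (2*1)*(14 + 121) = 2*135 = 270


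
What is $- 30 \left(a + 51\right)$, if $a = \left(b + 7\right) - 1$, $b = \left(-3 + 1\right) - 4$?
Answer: $-1530$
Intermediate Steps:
$b = -6$ ($b = -2 - 4 = -6$)
$a = 0$ ($a = \left(-6 + 7\right) - 1 = 1 - 1 = 0$)
$- 30 \left(a + 51\right) = - 30 \left(0 + 51\right) = \left(-30\right) 51 = -1530$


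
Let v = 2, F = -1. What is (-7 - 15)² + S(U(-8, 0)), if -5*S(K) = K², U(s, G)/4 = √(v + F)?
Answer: 2404/5 ≈ 480.80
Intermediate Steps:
U(s, G) = 4 (U(s, G) = 4*√(2 - 1) = 4*√1 = 4*1 = 4)
S(K) = -K²/5
(-7 - 15)² + S(U(-8, 0)) = (-7 - 15)² - ⅕*4² = (-22)² - ⅕*16 = 484 - 16/5 = 2404/5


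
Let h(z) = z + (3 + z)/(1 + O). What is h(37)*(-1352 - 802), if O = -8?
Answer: -471726/7 ≈ -67389.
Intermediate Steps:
h(z) = -3/7 + 6*z/7 (h(z) = z + (3 + z)/(1 - 8) = z + (3 + z)/(-7) = z + (3 + z)*(-⅐) = z + (-3/7 - z/7) = -3/7 + 6*z/7)
h(37)*(-1352 - 802) = (-3/7 + (6/7)*37)*(-1352 - 802) = (-3/7 + 222/7)*(-2154) = (219/7)*(-2154) = -471726/7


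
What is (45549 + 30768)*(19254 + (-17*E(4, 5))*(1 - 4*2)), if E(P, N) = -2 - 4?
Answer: 1414917180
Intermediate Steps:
E(P, N) = -6
(45549 + 30768)*(19254 + (-17*E(4, 5))*(1 - 4*2)) = (45549 + 30768)*(19254 + (-17*(-6))*(1 - 4*2)) = 76317*(19254 + 102*(1 - 8)) = 76317*(19254 + 102*(-7)) = 76317*(19254 - 714) = 76317*18540 = 1414917180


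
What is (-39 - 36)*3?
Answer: -225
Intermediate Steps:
(-39 - 36)*3 = -75*3 = -225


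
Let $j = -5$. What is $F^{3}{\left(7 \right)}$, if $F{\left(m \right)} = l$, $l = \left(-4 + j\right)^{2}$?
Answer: $531441$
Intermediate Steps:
$l = 81$ ($l = \left(-4 - 5\right)^{2} = \left(-9\right)^{2} = 81$)
$F{\left(m \right)} = 81$
$F^{3}{\left(7 \right)} = 81^{3} = 531441$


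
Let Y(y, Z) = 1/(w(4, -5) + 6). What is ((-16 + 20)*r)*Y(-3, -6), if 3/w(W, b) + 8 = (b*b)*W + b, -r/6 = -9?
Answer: 6264/175 ≈ 35.794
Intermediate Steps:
r = 54 (r = -6*(-9) = 54)
w(W, b) = 3/(-8 + b + W*b**2) (w(W, b) = 3/(-8 + ((b*b)*W + b)) = 3/(-8 + (b**2*W + b)) = 3/(-8 + (W*b**2 + b)) = 3/(-8 + (b + W*b**2)) = 3/(-8 + b + W*b**2))
Y(y, Z) = 29/175 (Y(y, Z) = 1/(3/(-8 - 5 + 4*(-5)**2) + 6) = 1/(3/(-8 - 5 + 4*25) + 6) = 1/(3/(-8 - 5 + 100) + 6) = 1/(3/87 + 6) = 1/(3*(1/87) + 6) = 1/(1/29 + 6) = 1/(175/29) = 29/175)
((-16 + 20)*r)*Y(-3, -6) = ((-16 + 20)*54)*(29/175) = (4*54)*(29/175) = 216*(29/175) = 6264/175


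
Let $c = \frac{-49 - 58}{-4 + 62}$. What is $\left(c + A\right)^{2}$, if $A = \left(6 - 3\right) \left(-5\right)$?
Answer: $\frac{954529}{3364} \approx 283.75$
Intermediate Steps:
$c = - \frac{107}{58} \approx -1.8448$
$A = -15$ ($A = 3 \left(-5\right) = -15$)
$\left(c + A\right)^{2} = \left(- \frac{107}{58} - 15\right)^{2} = \left(- \frac{977}{58}\right)^{2} = \frac{954529}{3364}$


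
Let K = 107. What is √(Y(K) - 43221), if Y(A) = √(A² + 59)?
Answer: √(-43221 + 2*√2877) ≈ 207.64*I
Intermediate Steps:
Y(A) = √(59 + A²)
√(Y(K) - 43221) = √(√(59 + 107²) - 43221) = √(√(59 + 11449) - 43221) = √(√11508 - 43221) = √(2*√2877 - 43221) = √(-43221 + 2*√2877)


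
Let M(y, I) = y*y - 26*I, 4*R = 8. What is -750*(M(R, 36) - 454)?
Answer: 1039500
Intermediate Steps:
R = 2 (R = (¼)*8 = 2)
M(y, I) = y² - 26*I
-750*(M(R, 36) - 454) = -750*((2² - 26*36) - 454) = -750*((4 - 936) - 454) = -750*(-932 - 454) = -750*(-1386) = 1039500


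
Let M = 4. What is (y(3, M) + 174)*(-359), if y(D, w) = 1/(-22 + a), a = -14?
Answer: -2248417/36 ≈ -62456.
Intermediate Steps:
y(D, w) = -1/36 (y(D, w) = 1/(-22 - 14) = 1/(-36) = -1/36)
(y(3, M) + 174)*(-359) = (-1/36 + 174)*(-359) = (6263/36)*(-359) = -2248417/36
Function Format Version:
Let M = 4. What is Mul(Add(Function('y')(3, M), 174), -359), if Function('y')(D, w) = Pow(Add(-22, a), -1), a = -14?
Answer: Rational(-2248417, 36) ≈ -62456.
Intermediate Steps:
Function('y')(D, w) = Rational(-1, 36) (Function('y')(D, w) = Pow(Add(-22, -14), -1) = Pow(-36, -1) = Rational(-1, 36))
Mul(Add(Function('y')(3, M), 174), -359) = Mul(Add(Rational(-1, 36), 174), -359) = Mul(Rational(6263, 36), -359) = Rational(-2248417, 36)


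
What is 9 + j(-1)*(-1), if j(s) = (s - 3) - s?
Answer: 12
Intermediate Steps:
j(s) = -3 (j(s) = (-3 + s) - s = -3)
9 + j(-1)*(-1) = 9 - 3*(-1) = 9 + 3 = 12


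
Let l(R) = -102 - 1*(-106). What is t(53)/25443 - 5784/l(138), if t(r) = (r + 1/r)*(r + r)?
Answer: -36784958/25443 ≈ -1445.8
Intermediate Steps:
l(R) = 4 (l(R) = -102 + 106 = 4)
t(r) = 2*r*(r + 1/r) (t(r) = (r + 1/r)*(2*r) = 2*r*(r + 1/r))
t(53)/25443 - 5784/l(138) = (2 + 2*53**2)/25443 - 5784/4 = (2 + 2*2809)*(1/25443) - 5784*1/4 = (2 + 5618)*(1/25443) - 1446 = 5620*(1/25443) - 1446 = 5620/25443 - 1446 = -36784958/25443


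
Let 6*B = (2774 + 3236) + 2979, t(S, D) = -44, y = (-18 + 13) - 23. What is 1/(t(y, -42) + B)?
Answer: 6/8725 ≈ 0.00068768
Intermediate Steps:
y = -28 (y = -5 - 23 = -28)
B = 8989/6 (B = ((2774 + 3236) + 2979)/6 = (6010 + 2979)/6 = (1/6)*8989 = 8989/6 ≈ 1498.2)
1/(t(y, -42) + B) = 1/(-44 + 8989/6) = 1/(8725/6) = 6/8725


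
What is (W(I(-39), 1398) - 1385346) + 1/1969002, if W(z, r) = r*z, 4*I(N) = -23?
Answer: -1371788433634/984501 ≈ -1.3934e+6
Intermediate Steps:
I(N) = -23/4 (I(N) = (¼)*(-23) = -23/4)
(W(I(-39), 1398) - 1385346) + 1/1969002 = (1398*(-23/4) - 1385346) + 1/1969002 = (-16077/2 - 1385346) + 1/1969002 = -2786769/2 + 1/1969002 = -1371788433634/984501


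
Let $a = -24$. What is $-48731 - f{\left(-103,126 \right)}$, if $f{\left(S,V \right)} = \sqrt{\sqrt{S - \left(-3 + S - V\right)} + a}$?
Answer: $-48731 - i \sqrt{24 - \sqrt{129}} \approx -48731.0 - 3.5556 i$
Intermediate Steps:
$f{\left(S,V \right)} = \sqrt{-24 + \sqrt{3 + V}}$ ($f{\left(S,V \right)} = \sqrt{\sqrt{S - \left(-3 + S - V\right)} - 24} = \sqrt{\sqrt{S + \left(3 + V - S\right)} - 24} = \sqrt{\sqrt{3 + V} - 24} = \sqrt{-24 + \sqrt{3 + V}}$)
$-48731 - f{\left(-103,126 \right)} = -48731 - \sqrt{-24 + \sqrt{3 + 126}} = -48731 - \sqrt{-24 + \sqrt{129}}$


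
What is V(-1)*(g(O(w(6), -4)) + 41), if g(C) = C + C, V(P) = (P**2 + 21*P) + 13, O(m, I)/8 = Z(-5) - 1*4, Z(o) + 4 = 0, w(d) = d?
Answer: 609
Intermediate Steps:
Z(o) = -4 (Z(o) = -4 + 0 = -4)
O(m, I) = -64 (O(m, I) = 8*(-4 - 1*4) = 8*(-4 - 4) = 8*(-8) = -64)
V(P) = 13 + P**2 + 21*P
g(C) = 2*C
V(-1)*(g(O(w(6), -4)) + 41) = (13 + (-1)**2 + 21*(-1))*(2*(-64) + 41) = (13 + 1 - 21)*(-128 + 41) = -7*(-87) = 609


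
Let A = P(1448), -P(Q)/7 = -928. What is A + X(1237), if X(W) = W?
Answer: 7733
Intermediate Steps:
P(Q) = 6496 (P(Q) = -7*(-928) = 6496)
A = 6496
A + X(1237) = 6496 + 1237 = 7733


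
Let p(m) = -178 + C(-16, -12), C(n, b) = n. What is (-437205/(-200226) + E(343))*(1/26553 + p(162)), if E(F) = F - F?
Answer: -750721936535/1772200326 ≈ -423.61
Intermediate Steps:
p(m) = -194 (p(m) = -178 - 16 = -194)
E(F) = 0
(-437205/(-200226) + E(343))*(1/26553 + p(162)) = (-437205/(-200226) + 0)*(1/26553 - 194) = (-437205*(-1/200226) + 0)*(1/26553 - 194) = (145735/66742 + 0)*(-5151281/26553) = (145735/66742)*(-5151281/26553) = -750721936535/1772200326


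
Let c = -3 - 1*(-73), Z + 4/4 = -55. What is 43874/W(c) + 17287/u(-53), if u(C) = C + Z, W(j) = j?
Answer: 1786088/3815 ≈ 468.18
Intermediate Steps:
Z = -56 (Z = -1 - 55 = -56)
c = 70 (c = -3 + 73 = 70)
u(C) = -56 + C (u(C) = C - 56 = -56 + C)
43874/W(c) + 17287/u(-53) = 43874/70 + 17287/(-56 - 53) = 43874*(1/70) + 17287/(-109) = 21937/35 + 17287*(-1/109) = 21937/35 - 17287/109 = 1786088/3815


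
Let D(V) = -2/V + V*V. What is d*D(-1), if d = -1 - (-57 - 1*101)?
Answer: 471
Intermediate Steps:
D(V) = V² - 2/V (D(V) = -2/V + V² = V² - 2/V)
d = 157 (d = -1 - (-57 - 101) = -1 - 1*(-158) = -1 + 158 = 157)
d*D(-1) = 157*((-2 + (-1)³)/(-1)) = 157*(-(-2 - 1)) = 157*(-1*(-3)) = 157*3 = 471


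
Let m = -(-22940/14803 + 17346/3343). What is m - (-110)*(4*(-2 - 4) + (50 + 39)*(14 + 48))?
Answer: 29906448417442/49486429 ≈ 6.0434e+5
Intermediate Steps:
m = -180084418/49486429 (m = -(-22940*1/14803 + 17346*(1/3343)) = -(-22940/14803 + 17346/3343) = -1*180084418/49486429 = -180084418/49486429 ≈ -3.6391)
m - (-110)*(4*(-2 - 4) + (50 + 39)*(14 + 48)) = -180084418/49486429 - (-110)*(4*(-2 - 4) + (50 + 39)*(14 + 48)) = -180084418/49486429 - (-110)*(4*(-6) + 89*62) = -180084418/49486429 - (-110)*(-24 + 5518) = -180084418/49486429 - (-110)*5494 = -180084418/49486429 - 1*(-604340) = -180084418/49486429 + 604340 = 29906448417442/49486429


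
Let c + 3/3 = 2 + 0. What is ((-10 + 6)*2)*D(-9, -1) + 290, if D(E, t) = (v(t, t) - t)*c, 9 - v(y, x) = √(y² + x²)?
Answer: 210 + 8*√2 ≈ 221.31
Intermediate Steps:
v(y, x) = 9 - √(x² + y²) (v(y, x) = 9 - √(y² + x²) = 9 - √(x² + y²))
c = 1 (c = -1 + (2 + 0) = -1 + 2 = 1)
D(E, t) = 9 - t - √2*√(t²) (D(E, t) = ((9 - √(t² + t²)) - t)*1 = ((9 - √(2*t²)) - t)*1 = ((9 - √2*√(t²)) - t)*1 = (9 - t - √2*√(t²))*1 = 9 - t - √2*√(t²))
((-10 + 6)*2)*D(-9, -1) + 290 = ((-10 + 6)*2)*(9 - 1*(-1) - √2*√((-1)²)) + 290 = (-4*2)*(9 + 1 - √2*√1) + 290 = -8*(9 + 1 - 1*√2*1) + 290 = -8*(9 + 1 - √2) + 290 = -8*(10 - √2) + 290 = (-80 + 8*√2) + 290 = 210 + 8*√2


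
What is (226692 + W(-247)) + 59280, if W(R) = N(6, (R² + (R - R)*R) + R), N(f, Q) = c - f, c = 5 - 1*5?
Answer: 285966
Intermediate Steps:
c = 0 (c = 5 - 5 = 0)
N(f, Q) = -f (N(f, Q) = 0 - f = -f)
W(R) = -6 (W(R) = -1*6 = -6)
(226692 + W(-247)) + 59280 = (226692 - 6) + 59280 = 226686 + 59280 = 285966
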